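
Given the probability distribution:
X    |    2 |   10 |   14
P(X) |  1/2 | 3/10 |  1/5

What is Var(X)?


E[X] = 34/5
E[X²] = 356/5
Var(X) = E[X²] - (E[X])² = 356/5 - 1156/25 = 624/25

Var(X) = 624/25 ≈ 24.9600


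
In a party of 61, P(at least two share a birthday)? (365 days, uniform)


P(all different) = Π(365-i)/365 for i=0..60
= 0.004911
P(match) = 1 - 0.004911 = 0.995089

P ≈ 0.9951 ≈ 99.51%


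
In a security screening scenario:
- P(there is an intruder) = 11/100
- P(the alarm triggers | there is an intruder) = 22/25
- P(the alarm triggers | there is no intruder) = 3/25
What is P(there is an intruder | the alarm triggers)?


Using Bayes' theorem:
P(A|B) = P(B|A)·P(A) / P(B)

P(the alarm triggers) = 22/25 × 11/100 + 3/25 × 89/100
= 121/1250 + 267/2500 = 509/2500

P(there is an intruder|the alarm triggers) = (121/1250) / (509/2500) = 242/509

P(there is an intruder|the alarm triggers) = 242/509 ≈ 47.54%


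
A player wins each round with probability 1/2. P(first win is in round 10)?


Geometric: P(X=10) = (1-p)^(k-1)×p = (1/2)^9×1/2 = 1/1024

P(X=10) = 1/1024 ≈ 0.10%


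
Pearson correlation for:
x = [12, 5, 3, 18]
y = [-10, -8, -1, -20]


n=4, Σx=38, Σy=-39, Σxy=-523, Σx²=502, Σy²=565
r = (4×(-523) - 38×(-39))/√((4×502 - 38²)(4×565 - (-39)²))
= -610/√(564×739) = -610/√416796 ≈ -610/645.5974 ≈ -0.9449

r ≈ -0.9449


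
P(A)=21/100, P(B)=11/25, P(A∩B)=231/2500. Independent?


P(A)×P(B) = 231/2500
P(A∩B) = 231/2500
Equal ✓ → Independent

Yes, independent


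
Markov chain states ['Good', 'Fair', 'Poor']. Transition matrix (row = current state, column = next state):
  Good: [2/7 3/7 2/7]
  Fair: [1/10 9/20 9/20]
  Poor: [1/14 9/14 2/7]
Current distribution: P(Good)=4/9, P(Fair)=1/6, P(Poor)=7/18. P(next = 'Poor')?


P(next=Poor) = Σᵢ P(now=i)×P(i→Poor)
= 4/9×2/7 + 1/6×9/20 + 7/18×2/7
= 8/63 + 3/40 + 1/9 = 263/840

P = 263/840 ≈ 0.3131


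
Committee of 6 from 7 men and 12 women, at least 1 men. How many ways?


Count by #men:
  1M,5W: C(7,1)×C(12,5)=5544
  2M,4W: C(7,2)×C(12,4)=10395
  3M,3W: C(7,3)×C(12,3)=7700
  4M,2W: C(7,4)×C(12,2)=2310
  5M,1W: C(7,5)×C(12,1)=252
  6M,0W: C(7,6)×C(12,0)=7
Total = 26208

26208


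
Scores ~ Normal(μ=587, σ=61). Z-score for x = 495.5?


z = (x - μ)/σ = (495.5 - 587)/61 = -1.5

z = -1.5


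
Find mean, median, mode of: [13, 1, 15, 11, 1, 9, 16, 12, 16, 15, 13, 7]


Sorted: [1, 1, 7, 9, 11, 12, 13, 13, 15, 15, 16, 16]
Mean = 129/12 = 43/4
Median = 25/2
Freq: {13: 2, 1: 2, 15: 2, 11: 1, 9: 1, 16: 2, 12: 1, 7: 1}
Mode: [1, 13, 15, 16]

Mean=43/4, Median=25/2, Mode=[1, 13, 15, 16]


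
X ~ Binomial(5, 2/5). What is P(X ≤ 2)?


P(X ≤ 2) = Σ P(X=i) for i=0..2
P(X=0) = 243/3125
P(X=1) = 162/625
P(X=2) = 216/625
Sum = 2133/3125

P(X ≤ 2) = 2133/3125 ≈ 68.26%


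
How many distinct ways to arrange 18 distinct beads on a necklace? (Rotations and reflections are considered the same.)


Free circular arrangements: rotations and reflections both identified.
(n-1)!/2 = 17!/2 = 355687428096000/2 = 177843714048000

177843714048000


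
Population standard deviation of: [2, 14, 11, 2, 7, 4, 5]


Mean = 45/7
  (2-45/7)²=961/49
  (14-45/7)²=2809/49
  (11-45/7)²=1024/49
  (2-45/7)²=961/49
  (7-45/7)²=16/49
  (4-45/7)²=289/49
  (5-45/7)²=100/49
Σ(x-μ)² = 880/7
σ² = (880/7)/7 = 880/49

σ = √(880/49) ≈ 4.2378


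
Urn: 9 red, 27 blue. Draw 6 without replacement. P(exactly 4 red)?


Hypergeometric: C(9,4)×C(27,2)/C(36,6)
= 126×351/1947792 = 1053/46376

P(X=4) = 1053/46376 ≈ 2.27%


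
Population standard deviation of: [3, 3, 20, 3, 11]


Mean = 40/5 = 8
  (3-8)²=25
  (3-8)²=25
  (20-8)²=144
  (3-8)²=25
  (11-8)²=9
Σ(x-μ)² = 228
σ² = 228/5

σ = √(228/5) ≈ 6.7528


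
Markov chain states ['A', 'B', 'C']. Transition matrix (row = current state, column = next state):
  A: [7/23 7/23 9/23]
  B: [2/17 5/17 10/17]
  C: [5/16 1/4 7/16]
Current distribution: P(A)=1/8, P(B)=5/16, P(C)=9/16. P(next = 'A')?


P(next=A) = Σᵢ P(now=i)×P(i→A)
= 1/8×7/23 + 5/16×2/17 + 9/16×5/16
= 7/184 + 5/136 + 45/256 = 25083/100096

P = 25083/100096 ≈ 0.2506


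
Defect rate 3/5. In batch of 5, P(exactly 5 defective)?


Binomial: P(X=5) = C(5,5)×p^5×(1-p)^0
= 1 × 243/3125 × 1 = 243/3125

P(X=5) = 243/3125 ≈ 7.78%


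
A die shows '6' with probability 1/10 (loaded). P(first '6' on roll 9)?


Geometric: P(X=9) = (1-p)^(k-1)×p = (9/10)^8×1/10 = 43046721/1000000000

P(X=9) = 43046721/1000000000 ≈ 4.30%


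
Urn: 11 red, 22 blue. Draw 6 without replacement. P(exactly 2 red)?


Hypergeometric: C(11,2)×C(22,4)/C(33,6)
= 55×7315/1107568 = 5225/14384

P(X=2) = 5225/14384 ≈ 36.33%


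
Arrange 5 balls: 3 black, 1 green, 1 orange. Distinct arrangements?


5!/(3!×1!×1!) = 20

20


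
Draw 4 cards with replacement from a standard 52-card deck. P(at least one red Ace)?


P(not a red Ace) = 50/52 = 25/26
P(none in 4 draws) = (25/26)^4 = 390625/456976
P(≥1 red Ace) = 1 - 390625/456976 = 66351/456976

P = 66351/456976 ≈ 14.52%


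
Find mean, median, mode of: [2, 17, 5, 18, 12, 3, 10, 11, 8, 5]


Sorted: [2, 3, 5, 5, 8, 10, 11, 12, 17, 18]
Mean = 91/10
Median = 9
Freq: {2: 1, 17: 1, 5: 2, 18: 1, 12: 1, 3: 1, 10: 1, 11: 1, 8: 1}
Mode: [5]

Mean=91/10, Median=9, Mode=5


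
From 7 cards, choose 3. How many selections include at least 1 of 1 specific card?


Complement: C(7,3) - C(6,3) = 35 - 20 = 15

15


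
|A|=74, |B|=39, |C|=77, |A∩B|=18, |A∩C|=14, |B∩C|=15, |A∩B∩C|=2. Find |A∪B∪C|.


|A∪B∪C| = 74+39+77-18-14-15+2 = 145

|A∪B∪C| = 145


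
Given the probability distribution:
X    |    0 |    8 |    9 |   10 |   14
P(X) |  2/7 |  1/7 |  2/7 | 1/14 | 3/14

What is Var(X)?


E[X] = 52/7
E[X²] = 570/7
Var(X) = E[X²] - (E[X])² = 570/7 - 2704/49 = 1286/49

Var(X) = 1286/49 ≈ 26.2449


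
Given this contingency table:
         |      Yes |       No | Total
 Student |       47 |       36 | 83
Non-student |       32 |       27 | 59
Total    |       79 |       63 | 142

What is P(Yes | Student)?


P(Yes | Student) = 47/(47+36) = 47/83

P(Yes|Student) = 47/83 ≈ 56.63%


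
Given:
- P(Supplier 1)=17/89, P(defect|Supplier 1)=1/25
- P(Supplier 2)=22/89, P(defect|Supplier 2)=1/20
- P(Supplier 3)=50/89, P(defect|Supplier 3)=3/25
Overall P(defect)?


P(B) = Σ P(B|Aᵢ)×P(Aᵢ)
  1/25×17/89 = 17/2225
  1/20×22/89 = 11/890
  3/25×50/89 = 6/89
Sum = 389/4450

P(defect) = 389/4450 ≈ 8.74%


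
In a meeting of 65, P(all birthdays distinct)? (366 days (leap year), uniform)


P(all different) = Π(366-i)/366 for i=0..64
= (366/366)×(365/366)×...×(302/366)
= 0.002358

P ≈ 0.0024 ≈ 0.24%


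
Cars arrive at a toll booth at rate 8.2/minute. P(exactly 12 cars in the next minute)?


Poisson(λ=8.2): P(X=12) = e^(-λ)×λ^k/k!
= e^(-8.2) × 8.2^12 / 12!
≈ 0.00027465357 × 92420056270.3 / 479001600 ≈ 0.052993

P(X=12) ≈ 0.052993 ≈ 5.30%


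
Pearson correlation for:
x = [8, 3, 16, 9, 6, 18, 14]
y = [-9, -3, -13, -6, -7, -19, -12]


n=7, Σx=74, Σy=-69, Σxy=-895, Σx²=966, Σy²=849
r = (7×(-895) - 74×(-69))/√((7×966 - 74²)(7×849 - (-69)²))
= -1159/√(1286×1182) = -1159/√1520052 ≈ -1159/1232.9039 ≈ -0.9401

r ≈ -0.9401


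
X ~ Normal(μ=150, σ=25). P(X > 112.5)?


z = (112.5-150)/25 = -1.5
P(X > 112.5) = 1 - P(Z ≤ -1.5) = 1 - 0.0668 = 0.9332

P(X > 112.5) ≈ 0.9332


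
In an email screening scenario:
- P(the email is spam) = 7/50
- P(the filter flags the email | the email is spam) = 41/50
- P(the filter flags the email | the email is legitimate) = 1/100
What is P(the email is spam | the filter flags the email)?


Using Bayes' theorem:
P(A|B) = P(B|A)·P(A) / P(B)

P(the filter flags the email) = 41/50 × 7/50 + 1/100 × 43/50
= 287/2500 + 43/5000 = 617/5000

P(the email is spam|the filter flags the email) = (287/2500) / (617/5000) = 574/617

P(the email is spam|the filter flags the email) = 574/617 ≈ 93.03%


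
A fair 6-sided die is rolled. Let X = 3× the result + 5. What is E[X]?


E[die] = (1+6)/2 = 7/2
E[X] = 3×7/2 + 5 = 31/2

E[X] = 31/2


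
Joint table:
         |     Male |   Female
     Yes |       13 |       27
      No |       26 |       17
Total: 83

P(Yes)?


P(Yes) = (13+27)/83 = 40/83

P(Yes) = 40/83 ≈ 48.19%


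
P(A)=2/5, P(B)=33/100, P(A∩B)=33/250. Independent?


P(A)×P(B) = 33/250
P(A∩B) = 33/250
Equal ✓ → Independent

Yes, independent


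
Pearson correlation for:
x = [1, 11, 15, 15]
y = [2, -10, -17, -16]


n=4, Σx=42, Σy=-41, Σxy=-603, Σx²=572, Σy²=649
r = (4×(-603) - 42×(-41))/√((4×572 - 42²)(4×649 - (-41)²))
= -690/√(524×915) = -690/√479460 ≈ -690/692.4305 ≈ -0.9965

r ≈ -0.9965


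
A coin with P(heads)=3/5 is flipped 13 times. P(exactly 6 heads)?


Binomial: P(X=6) = C(13,6)×p^6×(1-p)^7
= 1716 × 729/15625 × 128/78125 = 160123392/1220703125

P(X=6) = 160123392/1220703125 ≈ 13.12%


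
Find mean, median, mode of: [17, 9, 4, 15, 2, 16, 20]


Sorted: [2, 4, 9, 15, 16, 17, 20]
Mean = 83/7
Median = 15
Freq: {17: 1, 9: 1, 4: 1, 15: 1, 2: 1, 16: 1, 20: 1}
Mode: No mode

Mean=83/7, Median=15, Mode=No mode


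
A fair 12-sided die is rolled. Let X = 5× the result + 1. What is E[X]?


E[die] = (1+12)/2 = 13/2
E[X] = 5×13/2 + 1 = 67/2

E[X] = 67/2


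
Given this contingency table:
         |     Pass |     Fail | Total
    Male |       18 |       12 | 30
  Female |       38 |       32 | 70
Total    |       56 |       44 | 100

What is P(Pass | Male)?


P(Pass | Male) = 18/(18+12) = 18/30 = 3/5

P(Pass|Male) = 3/5 ≈ 60.00%


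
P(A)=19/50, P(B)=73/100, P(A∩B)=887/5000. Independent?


P(A)×P(B) = 1387/5000
P(A∩B) = 887/5000
Not equal → NOT independent

No, not independent


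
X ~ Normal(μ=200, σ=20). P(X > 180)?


z = (180-200)/20 = -1.0
P(X > 180) = 1 - P(Z ≤ -1.0) = 1 - 0.1587 = 0.8413

P(X > 180) ≈ 0.8413


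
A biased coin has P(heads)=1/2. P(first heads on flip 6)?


Geometric: P(X=6) = (1-p)^(k-1)×p = (1/2)^5×1/2 = 1/64

P(X=6) = 1/64 ≈ 1.56%


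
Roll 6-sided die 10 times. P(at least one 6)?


P(no 6)^10 = (5/6)^10 = 9765625/60466176
P(≥1) = 1 - 9765625/60466176 = 50700551/60466176

P = 50700551/60466176 ≈ 83.85%


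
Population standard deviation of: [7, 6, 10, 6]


Mean = 29/4
  (7-29/4)²=1/16
  (6-29/4)²=25/16
  (10-29/4)²=121/16
  (6-29/4)²=25/16
Σ(x-μ)² = 43/4
σ² = (43/4)/4 = 43/16

σ = √(43/16) ≈ 1.6394


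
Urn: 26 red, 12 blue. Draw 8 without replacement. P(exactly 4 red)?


Hypergeometric: C(26,4)×C(12,4)/C(38,8)
= 14950×495/48903492 = 112125/740962

P(X=4) = 112125/740962 ≈ 15.13%


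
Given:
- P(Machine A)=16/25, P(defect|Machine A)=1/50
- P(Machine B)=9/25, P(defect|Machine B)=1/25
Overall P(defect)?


P(B) = Σ P(B|Aᵢ)×P(Aᵢ)
  1/50×16/25 = 8/625
  1/25×9/25 = 9/625
Sum = 17/625

P(defect) = 17/625 ≈ 2.72%


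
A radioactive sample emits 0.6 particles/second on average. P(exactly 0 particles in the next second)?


Poisson(λ=0.6): P(X=0) = e^(-λ)×λ^k/k!
= e^(-0.6) × 0.6^0 / 0!
≈ 0.5488116361 × 1 / 1 ≈ 0.548812

P(X=0) ≈ 0.548812 ≈ 54.88%


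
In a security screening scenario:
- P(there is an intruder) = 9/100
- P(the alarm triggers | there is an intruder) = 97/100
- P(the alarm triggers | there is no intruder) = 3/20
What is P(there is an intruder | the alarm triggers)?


Using Bayes' theorem:
P(A|B) = P(B|A)·P(A) / P(B)

P(the alarm triggers) = 97/100 × 9/100 + 3/20 × 91/100
= 873/10000 + 273/2000 = 1119/5000

P(there is an intruder|the alarm triggers) = (873/10000) / (1119/5000) = 291/746

P(there is an intruder|the alarm triggers) = 291/746 ≈ 39.01%


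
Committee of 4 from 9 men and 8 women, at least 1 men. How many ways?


Count by #men:
  1M,3W: C(9,1)×C(8,3)=504
  2M,2W: C(9,2)×C(8,2)=1008
  3M,1W: C(9,3)×C(8,1)=672
  4M,0W: C(9,4)×C(8,0)=126
Total = 2310

2310


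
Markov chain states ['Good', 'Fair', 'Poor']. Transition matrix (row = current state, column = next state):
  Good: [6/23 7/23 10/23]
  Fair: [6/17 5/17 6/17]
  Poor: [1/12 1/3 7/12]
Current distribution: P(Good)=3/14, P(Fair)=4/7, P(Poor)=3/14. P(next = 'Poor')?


P(next=Poor) = Σᵢ P(now=i)×P(i→Poor)
= 3/14×10/23 + 4/7×6/17 + 3/14×7/12
= 15/161 + 24/119 + 1/8 = 9193/21896

P = 9193/21896 ≈ 0.4198


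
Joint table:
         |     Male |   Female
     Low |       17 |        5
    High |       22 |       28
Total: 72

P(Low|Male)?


P(Low|Male) = 17/(17+22) = 17/39

P = 17/39 ≈ 43.59%


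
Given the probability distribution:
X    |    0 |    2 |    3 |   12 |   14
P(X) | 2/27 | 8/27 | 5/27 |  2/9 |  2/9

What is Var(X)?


E[X] = 187/27
E[X²] = 2117/27
Var(X) = E[X²] - (E[X])² = 2117/27 - 34969/729 = 22190/729

Var(X) = 22190/729 ≈ 30.4390


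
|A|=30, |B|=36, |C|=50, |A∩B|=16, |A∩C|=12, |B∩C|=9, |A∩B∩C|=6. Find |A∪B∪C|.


|A∪B∪C| = 30+36+50-16-12-9+6 = 85

|A∪B∪C| = 85


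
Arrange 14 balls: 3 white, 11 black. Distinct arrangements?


14!/(3!×11!) = 364

364


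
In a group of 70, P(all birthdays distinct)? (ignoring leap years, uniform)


P(all different) = Π(365-i)/365 for i=0..69
= (365/365)×(364/365)×...×(296/365)
= 0.000840

P ≈ 0.0008 ≈ 0.08%


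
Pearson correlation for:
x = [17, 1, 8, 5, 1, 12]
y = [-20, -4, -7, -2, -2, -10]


n=6, Σx=44, Σy=-45, Σxy=-532, Σx²=524, Σy²=573
r = (6×(-532) - 44×(-45))/√((6×524 - 44²)(6×573 - (-45)²))
= -1212/√(1208×1413) = -1212/√1706904 ≈ -1212/1306.4854 ≈ -0.9277

r ≈ -0.9277


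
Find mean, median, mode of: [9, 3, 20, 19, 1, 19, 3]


Sorted: [1, 3, 3, 9, 19, 19, 20]
Mean = 74/7
Median = 9
Freq: {9: 1, 3: 2, 20: 1, 19: 2, 1: 1}
Mode: [3, 19]

Mean=74/7, Median=9, Mode=[3, 19]


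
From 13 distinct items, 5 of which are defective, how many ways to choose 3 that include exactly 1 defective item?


Choose 1 of the 5 defective items and 2 of the other 8 items:
C(5,1)×C(8,2) = 5×28 = 140

140


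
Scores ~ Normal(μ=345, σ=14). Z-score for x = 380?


z = (x - μ)/σ = (380 - 345)/14 = 2.5

z = 2.5


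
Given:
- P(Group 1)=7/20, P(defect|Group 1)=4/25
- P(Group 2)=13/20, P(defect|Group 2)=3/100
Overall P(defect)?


P(B) = Σ P(B|Aᵢ)×P(Aᵢ)
  4/25×7/20 = 7/125
  3/100×13/20 = 39/2000
Sum = 151/2000

P(defect) = 151/2000 ≈ 7.55%


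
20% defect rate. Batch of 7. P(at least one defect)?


P(all good) = (4/5)^7 = 16384/78125
P(≥1 defect) = 61741/78125

P = 61741/78125 ≈ 79.03%


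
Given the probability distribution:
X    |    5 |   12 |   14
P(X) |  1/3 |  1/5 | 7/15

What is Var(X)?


E[X] = 53/5
E[X²] = 643/5
Var(X) = E[X²] - (E[X])² = 643/5 - 2809/25 = 406/25

Var(X) = 406/25 ≈ 16.2400


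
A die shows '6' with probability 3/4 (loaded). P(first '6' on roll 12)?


Geometric: P(X=12) = (1-p)^(k-1)×p = (1/4)^11×3/4 = 3/16777216

P(X=12) = 3/16777216 ≈ 0.00%


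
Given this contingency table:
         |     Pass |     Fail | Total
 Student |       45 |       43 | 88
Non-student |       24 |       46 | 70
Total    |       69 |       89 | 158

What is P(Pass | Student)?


P(Pass | Student) = 45/(45+43) = 45/88

P(Pass|Student) = 45/88 ≈ 51.14%


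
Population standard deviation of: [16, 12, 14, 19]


Mean = 61/4
  (16-61/4)²=9/16
  (12-61/4)²=169/16
  (14-61/4)²=25/16
  (19-61/4)²=225/16
Σ(x-μ)² = 107/4
σ² = (107/4)/4 = 107/16

σ = √(107/16) ≈ 2.5860


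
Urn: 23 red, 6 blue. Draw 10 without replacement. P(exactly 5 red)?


Hypergeometric: C(23,5)×C(6,5)/C(29,10)
= 33649×6/20030010 = 19/1885

P(X=5) = 19/1885 ≈ 1.01%


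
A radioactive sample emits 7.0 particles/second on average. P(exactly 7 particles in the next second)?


Poisson(λ=7.0): P(X=7) = e^(-λ)×λ^k/k!
= e^(-7.0) × 7.0^7 / 7!
≈ 0.0009118819656 × 823543 / 5040 ≈ 0.149003

P(X=7) ≈ 0.149003 ≈ 14.90%


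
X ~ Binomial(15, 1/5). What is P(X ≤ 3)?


P(X ≤ 3) = Σ P(X=i) for i=0..3
P(X=0) = 1073741824/30517578125
P(X=1) = 805306368/6103515625
P(X=2) = 1409286144/6103515625
P(X=3) = 1526726656/6103515625
Sum = 19780337664/30517578125

P(X ≤ 3) = 19780337664/30517578125 ≈ 64.82%


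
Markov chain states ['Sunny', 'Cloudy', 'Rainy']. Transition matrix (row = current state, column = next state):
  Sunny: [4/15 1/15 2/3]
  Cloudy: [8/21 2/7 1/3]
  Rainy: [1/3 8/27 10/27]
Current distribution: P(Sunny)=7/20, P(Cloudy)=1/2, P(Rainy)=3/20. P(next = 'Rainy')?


P(next=Rainy) = Σᵢ P(now=i)×P(i→Rainy)
= 7/20×2/3 + 1/2×1/3 + 3/20×10/27
= 7/30 + 1/6 + 1/18 = 41/90

P = 41/90 ≈ 0.4556


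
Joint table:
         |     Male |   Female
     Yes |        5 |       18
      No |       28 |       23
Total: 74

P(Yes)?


P(Yes) = (5+18)/74 = 23/74

P(Yes) = 23/74 ≈ 31.08%


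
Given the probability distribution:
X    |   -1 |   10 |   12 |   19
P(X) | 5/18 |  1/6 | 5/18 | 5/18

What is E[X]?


E[X] = Σ x·P(X=x)
= (-1)×(5/18) + (10)×(1/6) + (12)×(5/18) + (19)×(5/18)
= 10

E[X] = 10


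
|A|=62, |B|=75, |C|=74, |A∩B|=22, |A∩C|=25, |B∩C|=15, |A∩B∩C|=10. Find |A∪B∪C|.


|A∪B∪C| = 62+75+74-22-25-15+10 = 159

|A∪B∪C| = 159


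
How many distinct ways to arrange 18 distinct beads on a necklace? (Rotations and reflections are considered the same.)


Free circular arrangements: rotations and reflections both identified.
(n-1)!/2 = 17!/2 = 355687428096000/2 = 177843714048000

177843714048000


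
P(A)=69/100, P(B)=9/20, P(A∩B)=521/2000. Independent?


P(A)×P(B) = 621/2000
P(A∩B) = 521/2000
Not equal → NOT independent

No, not independent


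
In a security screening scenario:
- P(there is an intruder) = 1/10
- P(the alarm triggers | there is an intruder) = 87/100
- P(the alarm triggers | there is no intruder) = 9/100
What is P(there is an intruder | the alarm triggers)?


Using Bayes' theorem:
P(A|B) = P(B|A)·P(A) / P(B)

P(the alarm triggers) = 87/100 × 1/10 + 9/100 × 9/10
= 87/1000 + 81/1000 = 21/125

P(there is an intruder|the alarm triggers) = (87/1000) / (21/125) = 29/56

P(there is an intruder|the alarm triggers) = 29/56 ≈ 51.79%


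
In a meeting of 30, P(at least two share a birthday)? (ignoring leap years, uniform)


P(all different) = Π(365-i)/365 for i=0..29
= 0.293684
P(match) = 1 - 0.293684 = 0.706316

P ≈ 0.7063 ≈ 70.63%


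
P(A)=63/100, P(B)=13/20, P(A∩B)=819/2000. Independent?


P(A)×P(B) = 819/2000
P(A∩B) = 819/2000
Equal ✓ → Independent

Yes, independent


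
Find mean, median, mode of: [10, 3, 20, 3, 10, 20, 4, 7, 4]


Sorted: [3, 3, 4, 4, 7, 10, 10, 20, 20]
Mean = 81/9 = 9
Median = 7
Freq: {10: 2, 3: 2, 20: 2, 4: 2, 7: 1}
Mode: [3, 4, 10, 20]

Mean=9, Median=7, Mode=[3, 4, 10, 20]


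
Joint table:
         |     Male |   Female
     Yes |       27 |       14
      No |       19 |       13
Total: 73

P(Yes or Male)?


P(Yes∨Male) = P(Yes) + P(Male) - P(Yes∧Male)
= (41 + 46 - 27)/73 = 60/73

P = 60/73 ≈ 82.19%


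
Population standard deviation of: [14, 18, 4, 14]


Mean = 50/4 = 25/2
  (14-25/2)²=9/4
  (18-25/2)²=121/4
  (4-25/2)²=289/4
  (14-25/2)²=9/4
Σ(x-μ)² = 107
σ² = 107/4

σ = √(107/4) ≈ 5.1720


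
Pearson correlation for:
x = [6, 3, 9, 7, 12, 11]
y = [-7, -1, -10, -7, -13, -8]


n=6, Σx=48, Σy=-46, Σxy=-428, Σx²=440, Σy²=432
r = (6×(-428) - 48×(-46))/√((6×440 - 48²)(6×432 - (-46)²))
= -360/√(336×476) = -360/√159936 ≈ -360/399.9200 ≈ -0.9002

r ≈ -0.9002


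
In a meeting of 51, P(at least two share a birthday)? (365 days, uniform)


P(all different) = Π(365-i)/365 for i=0..50
= 0.025568
P(match) = 1 - 0.025568 = 0.974432

P ≈ 0.9744 ≈ 97.44%


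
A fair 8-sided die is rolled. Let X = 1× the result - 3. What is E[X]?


E[die] = (1+8)/2 = 9/2
E[X] = 1×9/2 - 3 = 3/2

E[X] = 3/2


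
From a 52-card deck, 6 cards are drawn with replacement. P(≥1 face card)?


P(not a face card) = 40/52 = 10/13
P(none in 6 draws) = (10/13)^6 = 1000000/4826809
P(≥1 face card) = 1 - 1000000/4826809 = 3826809/4826809

P = 3826809/4826809 ≈ 79.28%


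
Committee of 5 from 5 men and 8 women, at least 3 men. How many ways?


Count by #men:
  3M,2W: C(5,3)×C(8,2)=280
  4M,1W: C(5,4)×C(8,1)=40
  5M,0W: C(5,5)×C(8,0)=1
Total = 321

321


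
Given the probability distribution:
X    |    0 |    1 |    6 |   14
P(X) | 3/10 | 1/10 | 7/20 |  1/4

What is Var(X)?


E[X] = 57/10
E[X²] = 617/10
Var(X) = E[X²] - (E[X])² = 617/10 - 3249/100 = 2921/100

Var(X) = 2921/100 ≈ 29.2100


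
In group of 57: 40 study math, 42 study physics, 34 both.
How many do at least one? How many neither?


|A∪B| = 40+42-34 = 48
Neither = 57-48 = 9

At least one: 48; Neither: 9


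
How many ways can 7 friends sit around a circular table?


Circular arrangements of 7 distinct objects: fix one position to break rotational symmetry.
(n-1)! = 6! = 720

720


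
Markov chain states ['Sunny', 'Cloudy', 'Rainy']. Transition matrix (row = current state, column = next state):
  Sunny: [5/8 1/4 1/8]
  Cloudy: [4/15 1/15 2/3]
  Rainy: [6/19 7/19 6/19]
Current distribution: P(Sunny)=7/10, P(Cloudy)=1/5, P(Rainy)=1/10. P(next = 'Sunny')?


P(next=Sunny) = Σᵢ P(now=i)×P(i→Sunny)
= 7/10×5/8 + 1/5×4/15 + 1/10×6/19
= 7/16 + 4/75 + 3/95 = 11911/22800

P = 11911/22800 ≈ 0.5224


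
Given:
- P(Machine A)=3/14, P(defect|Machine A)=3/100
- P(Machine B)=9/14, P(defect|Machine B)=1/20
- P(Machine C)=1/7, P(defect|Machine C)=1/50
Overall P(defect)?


P(B) = Σ P(B|Aᵢ)×P(Aᵢ)
  3/100×3/14 = 9/1400
  1/20×9/14 = 9/280
  1/50×1/7 = 1/350
Sum = 29/700

P(defect) = 29/700 ≈ 4.14%


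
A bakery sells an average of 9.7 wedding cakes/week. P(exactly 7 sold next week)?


Poisson(λ=9.7): P(X=7) = e^(-λ)×λ^k/k!
= e^(-9.7) × 9.7^7 / 7!
≈ 6.128349505e-05 × 8079828.44781 / 5040 ≈ 0.098246

P(X=7) ≈ 0.098246 ≈ 9.82%


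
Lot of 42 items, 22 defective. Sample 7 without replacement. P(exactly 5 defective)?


Hypergeometric: C(22,5)×C(20,2)/C(42,7)
= 26334×190/26978328 = 7315/39442

P(X=5) = 7315/39442 ≈ 18.55%


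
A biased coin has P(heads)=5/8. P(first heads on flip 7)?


Geometric: P(X=7) = (1-p)^(k-1)×p = (3/8)^6×5/8 = 3645/2097152

P(X=7) = 3645/2097152 ≈ 0.17%


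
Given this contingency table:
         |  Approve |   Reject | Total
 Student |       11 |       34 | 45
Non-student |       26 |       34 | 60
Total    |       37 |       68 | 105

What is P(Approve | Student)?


P(Approve | Student) = 11/(11+34) = 11/45

P(Approve|Student) = 11/45 ≈ 24.44%


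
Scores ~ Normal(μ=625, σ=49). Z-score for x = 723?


z = (x - μ)/σ = (723 - 625)/49 = 2.0

z = 2.0


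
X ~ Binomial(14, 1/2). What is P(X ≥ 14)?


P(X ≥ 14) = Σ P(X=i) for i=14..14
P(X=14) = 1/16384
Sum = 1/16384

P(X ≥ 14) = 1/16384 ≈ 0.01%


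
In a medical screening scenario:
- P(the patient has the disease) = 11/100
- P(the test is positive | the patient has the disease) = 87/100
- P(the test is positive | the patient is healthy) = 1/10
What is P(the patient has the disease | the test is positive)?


Using Bayes' theorem:
P(A|B) = P(B|A)·P(A) / P(B)

P(the test is positive) = 87/100 × 11/100 + 1/10 × 89/100
= 957/10000 + 89/1000 = 1847/10000

P(the patient has the disease|the test is positive) = (957/10000) / (1847/10000) = 957/1847

P(the patient has the disease|the test is positive) = 957/1847 ≈ 51.81%


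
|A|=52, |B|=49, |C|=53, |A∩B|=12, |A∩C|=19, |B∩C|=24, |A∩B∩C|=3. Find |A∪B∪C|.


|A∪B∪C| = 52+49+53-12-19-24+3 = 102

|A∪B∪C| = 102


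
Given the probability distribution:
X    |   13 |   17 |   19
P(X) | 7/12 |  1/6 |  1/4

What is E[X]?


E[X] = Σ x·P(X=x)
= (13)×(7/12) + (17)×(1/6) + (19)×(1/4)
= 91/6

E[X] = 91/6


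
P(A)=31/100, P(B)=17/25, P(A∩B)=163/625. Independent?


P(A)×P(B) = 527/2500
P(A∩B) = 163/625
Not equal → NOT independent

No, not independent


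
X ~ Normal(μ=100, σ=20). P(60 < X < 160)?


z₁=(60-100)/20=-2.0, z₂=(160-100)/20=3.0
P = Φ(3.0) - Φ(-2.0) = 0.998650 - 0.022750 = 0.975900 ≈ 0.9759

P(60 < X < 160) ≈ 0.9759


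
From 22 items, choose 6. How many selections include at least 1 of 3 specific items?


Complement: C(22,6) - C(19,6) = 74613 - 27132 = 47481

47481


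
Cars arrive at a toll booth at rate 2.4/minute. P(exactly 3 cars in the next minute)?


Poisson(λ=2.4): P(X=3) = e^(-λ)×λ^k/k!
= e^(-2.4) × 2.4^3 / 3!
≈ 0.09071795329 × 13.824 / 6 ≈ 0.209014

P(X=3) ≈ 0.209014 ≈ 20.90%


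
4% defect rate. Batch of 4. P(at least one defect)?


P(all good) = (24/25)^4 = 331776/390625
P(≥1 defect) = 58849/390625

P = 58849/390625 ≈ 15.07%


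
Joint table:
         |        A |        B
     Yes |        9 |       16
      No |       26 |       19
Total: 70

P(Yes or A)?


P(Yes∨A) = P(Yes) + P(A) - P(Yes∧A)
= (25 + 35 - 9)/70 = 51/70

P = 51/70 ≈ 72.86%


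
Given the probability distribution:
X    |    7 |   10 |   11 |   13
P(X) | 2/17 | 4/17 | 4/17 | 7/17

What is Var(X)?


E[X] = 189/17
E[X²] = 2165/17
Var(X) = E[X²] - (E[X])² = 2165/17 - 35721/289 = 1084/289

Var(X) = 1084/289 ≈ 3.7509


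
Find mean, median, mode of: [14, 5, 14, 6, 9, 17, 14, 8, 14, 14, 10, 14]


Sorted: [5, 6, 8, 9, 10, 14, 14, 14, 14, 14, 14, 17]
Mean = 139/12
Median = 14
Freq: {14: 6, 5: 1, 6: 1, 9: 1, 17: 1, 8: 1, 10: 1}
Mode: [14]

Mean=139/12, Median=14, Mode=14


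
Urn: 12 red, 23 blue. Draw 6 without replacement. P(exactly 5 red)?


Hypergeometric: C(12,5)×C(23,1)/C(35,6)
= 792×23/1623160 = 207/18445

P(X=5) = 207/18445 ≈ 1.12%


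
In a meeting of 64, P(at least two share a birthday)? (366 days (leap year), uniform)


P(all different) = Π(366-i)/366 for i=0..63
= 0.002858
P(match) = 1 - 0.002858 = 0.997142

P ≈ 0.9971 ≈ 99.71%


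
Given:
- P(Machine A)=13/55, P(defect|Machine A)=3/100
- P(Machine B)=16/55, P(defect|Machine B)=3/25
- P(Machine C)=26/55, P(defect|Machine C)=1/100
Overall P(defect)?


P(B) = Σ P(B|Aᵢ)×P(Aᵢ)
  3/100×13/55 = 39/5500
  3/25×16/55 = 48/1375
  1/100×26/55 = 13/2750
Sum = 257/5500

P(defect) = 257/5500 ≈ 4.67%


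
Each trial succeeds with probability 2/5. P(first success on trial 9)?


Geometric: P(X=9) = (1-p)^(k-1)×p = (3/5)^8×2/5 = 13122/1953125

P(X=9) = 13122/1953125 ≈ 0.67%


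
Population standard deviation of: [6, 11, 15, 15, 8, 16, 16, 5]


Mean = 92/8 = 23/2
  (6-23/2)²=121/4
  (11-23/2)²=1/4
  (15-23/2)²=49/4
  (15-23/2)²=49/4
  (8-23/2)²=49/4
  (16-23/2)²=81/4
  (16-23/2)²=81/4
  (5-23/2)²=169/4
Σ(x-μ)² = 150
σ² = 150/8 = 75/4

σ = √(75/4) ≈ 4.3301


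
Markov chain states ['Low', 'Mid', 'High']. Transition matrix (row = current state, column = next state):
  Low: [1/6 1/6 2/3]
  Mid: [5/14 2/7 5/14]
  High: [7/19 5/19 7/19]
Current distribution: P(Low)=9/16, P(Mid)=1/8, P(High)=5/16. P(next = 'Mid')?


P(next=Mid) = Σᵢ P(now=i)×P(i→Mid)
= 9/16×1/6 + 1/8×2/7 + 5/16×5/19
= 3/32 + 1/28 + 25/304 = 901/4256

P = 901/4256 ≈ 0.2117


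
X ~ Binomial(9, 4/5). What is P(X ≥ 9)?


P(X ≥ 9) = Σ P(X=i) for i=9..9
P(X=9) = 262144/1953125
Sum = 262144/1953125

P(X ≥ 9) = 262144/1953125 ≈ 13.42%


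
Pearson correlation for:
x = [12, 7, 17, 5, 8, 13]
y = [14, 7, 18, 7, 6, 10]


n=6, Σx=62, Σy=62, Σxy=736, Σx²=740, Σy²=754
r = (6×736 - 62×62)/√((6×740 - 62²)(6×754 - 62²))
= 572/√(596×680) = 572/√405280 ≈ 572/636.6161 ≈ 0.8985

r ≈ 0.8985


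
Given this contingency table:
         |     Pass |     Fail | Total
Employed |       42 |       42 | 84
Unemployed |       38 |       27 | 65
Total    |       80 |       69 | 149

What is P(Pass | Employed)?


P(Pass | Employed) = 42/(42+42) = 42/84 = 1/2

P(Pass|Employed) = 1/2 ≈ 50.00%


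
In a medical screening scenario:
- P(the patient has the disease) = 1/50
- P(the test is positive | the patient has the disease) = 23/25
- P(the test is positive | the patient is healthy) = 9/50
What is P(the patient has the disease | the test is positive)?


Using Bayes' theorem:
P(A|B) = P(B|A)·P(A) / P(B)

P(the test is positive) = 23/25 × 1/50 + 9/50 × 49/50
= 23/1250 + 441/2500 = 487/2500

P(the patient has the disease|the test is positive) = (23/1250) / (487/2500) = 46/487

P(the patient has the disease|the test is positive) = 46/487 ≈ 9.45%


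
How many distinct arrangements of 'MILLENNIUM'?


Letters: 10, freq: {'M': 2, 'I': 2, 'L': 2, 'E': 1, 'N': 2, 'U': 1}
10!/(2!×2!×2!×1!×2!×1!) = 3628800/16 = 226800

226800


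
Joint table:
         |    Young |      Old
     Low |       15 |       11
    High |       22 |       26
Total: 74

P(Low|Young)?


P(Low|Young) = 15/(15+22) = 15/37

P = 15/37 ≈ 40.54%


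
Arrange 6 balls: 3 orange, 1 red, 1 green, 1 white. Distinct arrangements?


6!/(3!×1!×1!×1!) = 120

120


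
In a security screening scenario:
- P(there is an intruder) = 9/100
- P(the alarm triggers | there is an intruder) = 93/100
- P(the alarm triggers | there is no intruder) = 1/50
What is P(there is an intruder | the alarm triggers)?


Using Bayes' theorem:
P(A|B) = P(B|A)·P(A) / P(B)

P(the alarm triggers) = 93/100 × 9/100 + 1/50 × 91/100
= 837/10000 + 91/5000 = 1019/10000

P(there is an intruder|the alarm triggers) = (837/10000) / (1019/10000) = 837/1019

P(there is an intruder|the alarm triggers) = 837/1019 ≈ 82.14%


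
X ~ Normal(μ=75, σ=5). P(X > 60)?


z = (60-75)/5 = -3.0
P(X > 60) = 1 - P(Z ≤ -3.0) = 1 - 0.0013 = 0.9987

P(X > 60) ≈ 0.9987


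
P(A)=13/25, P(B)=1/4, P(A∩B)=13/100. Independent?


P(A)×P(B) = 13/100
P(A∩B) = 13/100
Equal ✓ → Independent

Yes, independent


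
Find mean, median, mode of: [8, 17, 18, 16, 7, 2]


Sorted: [2, 7, 8, 16, 17, 18]
Mean = 68/6 = 34/3
Median = 12
Freq: {8: 1, 17: 1, 18: 1, 16: 1, 7: 1, 2: 1}
Mode: No mode

Mean=34/3, Median=12, Mode=No mode


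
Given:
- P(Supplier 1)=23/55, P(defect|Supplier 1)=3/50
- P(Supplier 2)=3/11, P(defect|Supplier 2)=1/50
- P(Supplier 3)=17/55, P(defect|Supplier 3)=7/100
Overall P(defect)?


P(B) = Σ P(B|Aᵢ)×P(Aᵢ)
  3/50×23/55 = 69/2750
  1/50×3/11 = 3/550
  7/100×17/55 = 119/5500
Sum = 287/5500

P(defect) = 287/5500 ≈ 5.22%


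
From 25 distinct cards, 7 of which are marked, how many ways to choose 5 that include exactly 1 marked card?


Choose 1 of the 7 marked cards and 4 of the other 18 cards:
C(7,1)×C(18,4) = 7×3060 = 21420

21420


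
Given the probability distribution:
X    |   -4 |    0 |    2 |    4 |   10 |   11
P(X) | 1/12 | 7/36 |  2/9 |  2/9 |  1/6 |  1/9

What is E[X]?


E[X] = Σ x·P(X=x)
= (-4)×(1/12) + (0)×(7/36) + (2)×(2/9) + (4)×(2/9) + (10)×(1/6) + (11)×(1/9)
= 35/9

E[X] = 35/9


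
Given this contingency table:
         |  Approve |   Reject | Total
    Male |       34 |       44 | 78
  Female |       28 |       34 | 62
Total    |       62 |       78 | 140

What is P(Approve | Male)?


P(Approve | Male) = 34/(34+44) = 34/78 = 17/39

P(Approve|Male) = 17/39 ≈ 43.59%


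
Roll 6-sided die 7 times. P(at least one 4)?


P(no 4)^7 = (5/6)^7 = 78125/279936
P(≥1) = 1 - 78125/279936 = 201811/279936

P = 201811/279936 ≈ 72.09%


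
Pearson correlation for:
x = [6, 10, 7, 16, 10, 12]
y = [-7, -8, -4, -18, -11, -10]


n=6, Σx=61, Σy=-58, Σxy=-668, Σx²=685, Σy²=674
r = (6×(-668) - 61×(-58))/√((6×685 - 61²)(6×674 - (-58)²))
= -470/√(389×680) = -470/√264520 ≈ -470/514.3151 ≈ -0.9138

r ≈ -0.9138


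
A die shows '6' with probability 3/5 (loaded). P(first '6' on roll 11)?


Geometric: P(X=11) = (1-p)^(k-1)×p = (2/5)^10×3/5 = 3072/48828125

P(X=11) = 3072/48828125 ≈ 0.01%


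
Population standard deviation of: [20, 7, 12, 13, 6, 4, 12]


Mean = 74/7
  (20-74/7)²=4356/49
  (7-74/7)²=625/49
  (12-74/7)²=100/49
  (13-74/7)²=289/49
  (6-74/7)²=1024/49
  (4-74/7)²=2116/49
  (12-74/7)²=100/49
Σ(x-μ)² = 1230/7
σ² = (1230/7)/7 = 1230/49

σ = √(1230/49) ≈ 5.0102


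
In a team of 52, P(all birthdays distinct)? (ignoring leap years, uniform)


P(all different) = Π(365-i)/365 for i=0..51
= (365/365)×(364/365)×...×(314/365)
= 0.021995

P ≈ 0.0220 ≈ 2.20%


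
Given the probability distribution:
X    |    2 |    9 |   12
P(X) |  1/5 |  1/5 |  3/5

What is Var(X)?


E[X] = 47/5
E[X²] = 517/5
Var(X) = E[X²] - (E[X])² = 517/5 - 2209/25 = 376/25

Var(X) = 376/25 ≈ 15.0400


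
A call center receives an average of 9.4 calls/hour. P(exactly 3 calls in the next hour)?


Poisson(λ=9.4): P(X=3) = e^(-λ)×λ^k/k!
= e^(-9.4) × 9.4^3 / 3!
≈ 8.272406556e-05 × 830.584 / 6 ≈ 0.011452

P(X=3) ≈ 0.011452 ≈ 1.15%


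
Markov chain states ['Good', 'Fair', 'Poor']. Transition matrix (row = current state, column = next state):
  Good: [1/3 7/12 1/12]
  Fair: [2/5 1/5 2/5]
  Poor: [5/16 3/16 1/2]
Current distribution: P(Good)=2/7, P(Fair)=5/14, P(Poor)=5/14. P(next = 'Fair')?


P(next=Fair) = Σᵢ P(now=i)×P(i→Fair)
= 2/7×7/12 + 5/14×1/5 + 5/14×3/16
= 1/6 + 1/14 + 15/224 = 205/672

P = 205/672 ≈ 0.3051


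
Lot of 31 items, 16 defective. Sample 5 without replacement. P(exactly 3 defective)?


Hypergeometric: C(16,3)×C(15,2)/C(31,5)
= 560×105/169911 = 2800/8091

P(X=3) = 2800/8091 ≈ 34.61%


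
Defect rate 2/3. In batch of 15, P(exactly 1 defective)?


Binomial: P(X=1) = C(15,1)×p^1×(1-p)^14
= 15 × 2/3 × 1/4782969 = 10/4782969

P(X=1) = 10/4782969 ≈ 0.00%


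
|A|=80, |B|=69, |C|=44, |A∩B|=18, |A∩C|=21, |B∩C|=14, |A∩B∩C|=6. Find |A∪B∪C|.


|A∪B∪C| = 80+69+44-18-21-14+6 = 146

|A∪B∪C| = 146


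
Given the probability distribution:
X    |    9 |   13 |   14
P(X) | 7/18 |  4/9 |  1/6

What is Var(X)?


E[X] = 209/18
E[X²] = 2507/18
Var(X) = E[X²] - (E[X])² = 2507/18 - 43681/324 = 1445/324

Var(X) = 1445/324 ≈ 4.4599


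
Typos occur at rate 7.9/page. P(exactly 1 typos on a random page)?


Poisson(λ=7.9): P(X=1) = e^(-λ)×λ^k/k!
= e^(-7.9) × 7.9^1 / 1!
≈ 0.0003707435405 × 7.9 / 1 ≈ 0.002929

P(X=1) ≈ 0.002929 ≈ 0.29%


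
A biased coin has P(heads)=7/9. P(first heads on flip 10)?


Geometric: P(X=10) = (1-p)^(k-1)×p = (2/9)^9×7/9 = 3584/3486784401

P(X=10) = 3584/3486784401 ≈ 0.00%


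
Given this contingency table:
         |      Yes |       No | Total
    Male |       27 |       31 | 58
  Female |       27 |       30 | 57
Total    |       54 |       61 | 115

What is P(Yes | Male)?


P(Yes | Male) = 27/(27+31) = 27/58

P(Yes|Male) = 27/58 ≈ 46.55%


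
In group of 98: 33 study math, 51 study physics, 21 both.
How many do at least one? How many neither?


|A∪B| = 33+51-21 = 63
Neither = 98-63 = 35

At least one: 63; Neither: 35


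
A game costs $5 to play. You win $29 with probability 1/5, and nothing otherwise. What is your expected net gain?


E[gain] = (29-5)×1/5 + (-5)×4/5
= 24/5 - 4 = 4/5

Expected net gain = $4/5 ≈ $0.80


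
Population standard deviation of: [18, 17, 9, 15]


Mean = 59/4
  (18-59/4)²=169/16
  (17-59/4)²=81/16
  (9-59/4)²=529/16
  (15-59/4)²=1/16
Σ(x-μ)² = 195/4
σ² = (195/4)/4 = 195/16

σ = √(195/16) ≈ 3.4911


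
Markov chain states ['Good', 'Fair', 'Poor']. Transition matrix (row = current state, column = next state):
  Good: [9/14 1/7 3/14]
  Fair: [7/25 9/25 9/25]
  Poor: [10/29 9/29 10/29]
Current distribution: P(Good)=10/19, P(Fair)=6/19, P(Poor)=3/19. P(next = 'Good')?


P(next=Good) = Σᵢ P(now=i)×P(i→Good)
= 10/19×9/14 + 6/19×7/25 + 3/19×10/29
= 45/133 + 42/475 + 30/551 = 46401/96425

P = 46401/96425 ≈ 0.4812


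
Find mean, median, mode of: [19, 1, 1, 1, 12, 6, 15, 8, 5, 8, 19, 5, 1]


Sorted: [1, 1, 1, 1, 5, 5, 6, 8, 8, 12, 15, 19, 19]
Mean = 101/13
Median = 6
Freq: {19: 2, 1: 4, 12: 1, 6: 1, 15: 1, 8: 2, 5: 2}
Mode: [1]

Mean=101/13, Median=6, Mode=1


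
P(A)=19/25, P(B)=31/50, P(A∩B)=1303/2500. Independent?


P(A)×P(B) = 589/1250
P(A∩B) = 1303/2500
Not equal → NOT independent

No, not independent


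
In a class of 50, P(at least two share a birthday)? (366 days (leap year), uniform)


P(all different) = Π(366-i)/366 for i=0..49
= 0.029927
P(match) = 1 - 0.029927 = 0.970073

P ≈ 0.9701 ≈ 97.01%


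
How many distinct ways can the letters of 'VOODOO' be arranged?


Letters: 6, freq: {'V': 1, 'O': 4, 'D': 1}
6!/(1!×4!×1!) = 720/24 = 30

30


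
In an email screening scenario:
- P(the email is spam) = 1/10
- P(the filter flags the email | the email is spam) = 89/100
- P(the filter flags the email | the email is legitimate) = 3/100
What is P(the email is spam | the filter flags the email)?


Using Bayes' theorem:
P(A|B) = P(B|A)·P(A) / P(B)

P(the filter flags the email) = 89/100 × 1/10 + 3/100 × 9/10
= 89/1000 + 27/1000 = 29/250

P(the email is spam|the filter flags the email) = (89/1000) / (29/250) = 89/116

P(the email is spam|the filter flags the email) = 89/116 ≈ 76.72%


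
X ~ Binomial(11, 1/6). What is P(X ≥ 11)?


P(X ≥ 11) = Σ P(X=i) for i=11..11
P(X=11) = 1/362797056
Sum = 1/362797056

P(X ≥ 11) = 1/362797056 ≈ 0.00%


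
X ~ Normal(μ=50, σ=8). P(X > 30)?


z = (30-50)/8 = -2.5
P(X > 30) = 1 - P(Z ≤ -2.5) = 1 - 0.0062 = 0.9938

P(X > 30) ≈ 0.9938


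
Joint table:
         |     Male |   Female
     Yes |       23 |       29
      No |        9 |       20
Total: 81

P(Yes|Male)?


P(Yes|Male) = 23/(23+9) = 23/32

P = 23/32 ≈ 71.88%


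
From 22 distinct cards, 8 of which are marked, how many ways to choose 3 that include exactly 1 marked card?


Choose 1 of the 8 marked cards and 2 of the other 14 cards:
C(8,1)×C(14,2) = 8×91 = 728

728


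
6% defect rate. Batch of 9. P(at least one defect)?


P(all good) = (47/50)^9 = 1119130473102767/1953125000000000
P(≥1 defect) = 833994526897233/1953125000000000

P = 833994526897233/1953125000000000 ≈ 42.70%


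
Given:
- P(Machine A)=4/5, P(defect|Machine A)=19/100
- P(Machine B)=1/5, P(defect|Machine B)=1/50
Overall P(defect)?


P(B) = Σ P(B|Aᵢ)×P(Aᵢ)
  19/100×4/5 = 19/125
  1/50×1/5 = 1/250
Sum = 39/250

P(defect) = 39/250 ≈ 15.60%


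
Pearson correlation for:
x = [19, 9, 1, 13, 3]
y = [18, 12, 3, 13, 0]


n=5, Σx=45, Σy=46, Σxy=622, Σx²=621, Σy²=646
r = (5×622 - 45×46)/√((5×621 - 45²)(5×646 - 46²))
= 1040/√(1080×1114) = 1040/√1203120 ≈ 1040/1096.8683 ≈ 0.9482

r ≈ 0.9482


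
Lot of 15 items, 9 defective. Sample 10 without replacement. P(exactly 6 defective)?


Hypergeometric: C(9,6)×C(6,4)/C(15,10)
= 84×15/3003 = 60/143

P(X=6) = 60/143 ≈ 41.96%


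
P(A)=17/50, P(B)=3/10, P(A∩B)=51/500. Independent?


P(A)×P(B) = 51/500
P(A∩B) = 51/500
Equal ✓ → Independent

Yes, independent


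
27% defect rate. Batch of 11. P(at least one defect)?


P(all good) = (73/100)^11 = 313726685568359708377/10000000000000000000000
P(≥1 defect) = 9686273314431640291623/10000000000000000000000

P = 9686273314431640291623/10000000000000000000000 ≈ 96.86%


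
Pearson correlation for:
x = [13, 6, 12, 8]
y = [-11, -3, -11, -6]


n=4, Σx=39, Σy=-31, Σxy=-341, Σx²=413, Σy²=287
r = (4×(-341) - 39×(-31))/√((4×413 - 39²)(4×287 - (-31)²))
= -155/√(131×187) = -155/√24497 ≈ -155/156.5152 ≈ -0.9903

r ≈ -0.9903


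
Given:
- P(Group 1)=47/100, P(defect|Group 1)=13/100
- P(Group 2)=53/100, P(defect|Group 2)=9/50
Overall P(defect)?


P(B) = Σ P(B|Aᵢ)×P(Aᵢ)
  13/100×47/100 = 611/10000
  9/50×53/100 = 477/5000
Sum = 313/2000

P(defect) = 313/2000 ≈ 15.65%
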